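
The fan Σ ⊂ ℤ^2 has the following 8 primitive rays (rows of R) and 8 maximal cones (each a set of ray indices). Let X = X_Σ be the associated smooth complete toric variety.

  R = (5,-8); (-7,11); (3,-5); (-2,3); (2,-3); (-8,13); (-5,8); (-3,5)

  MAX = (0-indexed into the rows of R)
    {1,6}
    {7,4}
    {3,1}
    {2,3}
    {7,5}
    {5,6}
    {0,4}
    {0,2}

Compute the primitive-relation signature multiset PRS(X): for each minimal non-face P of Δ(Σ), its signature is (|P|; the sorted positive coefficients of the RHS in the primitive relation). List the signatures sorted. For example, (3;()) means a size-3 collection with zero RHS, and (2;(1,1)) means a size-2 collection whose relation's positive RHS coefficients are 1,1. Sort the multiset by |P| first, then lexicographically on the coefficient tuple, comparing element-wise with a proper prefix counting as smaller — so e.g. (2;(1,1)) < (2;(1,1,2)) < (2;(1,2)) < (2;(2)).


The 20 primitive collections of Σ (r=8, n=2):

  {0,6}:  v_{0} + v_{6} = 0  ⟹  sig = (2;())
  {2,7}:  v_{2} + v_{7} = 0  ⟹  sig = (2;())
  {3,4}:  v_{3} + v_{4} = 0  ⟹  sig = (2;())
  {0,1}:  v_{0} + v_{1} = v_{3}  ⟹  sig = (2;(1))
  {0,3}:  v_{0} + v_{3} = v_{2}  ⟹  sig = (2;(1))
  {0,5}:  v_{0} + v_{5} = v_{7}  ⟹  sig = (2;(1))
  {0,7}:  v_{0} + v_{7} = v_{4}  ⟹  sig = (2;(1))
  {1,4}:  v_{1} + v_{4} = v_{6}  ⟹  sig = (2;(1))
  {2,4}:  v_{2} + v_{4} = v_{0}  ⟹  sig = (2;(1))
  {2,5}:  v_{2} + v_{5} = v_{6}  ⟹  sig = (2;(1))
  {2,6}:  v_{2} + v_{6} = v_{3}  ⟹  sig = (2;(1))
  {3,6}:  v_{3} + v_{6} = v_{1}  ⟹  sig = (2;(1))
  {3,7}:  v_{3} + v_{7} = v_{6}  ⟹  sig = (2;(1))
  {4,6}:  v_{4} + v_{6} = v_{7}  ⟹  sig = (2;(1))
  {6,7}:  v_{6} + v_{7} = v_{5}  ⟹  sig = (2;(1))
  {1,2}:  v_{1} + v_{2} = 2·v_{3}  ⟹  sig = (2;(2))
  {1,7}:  v_{1} + v_{7} = 2·v_{6}  ⟹  sig = (2;(2))
  {3,5}:  v_{3} + v_{5} = 2·v_{6}  ⟹  sig = (2;(2))
  {4,5}:  v_{4} + v_{5} = 2·v_{7}  ⟹  sig = (2;(2))
  {1,5}:  v_{1} + v_{5} = 3·v_{6}  ⟹  sig = (2;(3))

Hence PRS(X_Σ) =
    |P|=2: 20 collections, coeffs (), (), (), (1), (1), (1), (1), (1), (1), (1), (1), (1), (1), (1), (1), (2), (2), (2), (2), (3)


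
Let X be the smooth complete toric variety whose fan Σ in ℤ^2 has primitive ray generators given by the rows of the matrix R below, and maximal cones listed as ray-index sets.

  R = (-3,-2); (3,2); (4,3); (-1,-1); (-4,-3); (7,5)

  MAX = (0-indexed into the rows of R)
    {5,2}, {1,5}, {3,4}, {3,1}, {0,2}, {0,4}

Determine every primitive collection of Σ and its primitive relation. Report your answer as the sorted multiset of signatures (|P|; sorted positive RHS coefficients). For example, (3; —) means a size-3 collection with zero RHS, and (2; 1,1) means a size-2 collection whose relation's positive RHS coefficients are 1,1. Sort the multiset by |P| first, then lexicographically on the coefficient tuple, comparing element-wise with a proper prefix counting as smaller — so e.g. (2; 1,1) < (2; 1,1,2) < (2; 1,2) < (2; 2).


9 collections generate NE(X_Σ); each relation:

  P={0,1}:  v_{0} + v_{1} = 0 — sig = (2; —)
  P={2,4}:  v_{2} + v_{4} = 0 — sig = (2; —)
  P={0,3}:  v_{0} + v_{3} = v_{4} — sig = (2; 1)
  P={0,5}:  v_{0} + v_{5} = v_{2} — sig = (2; 1)
  P={1,2}:  v_{1} + v_{2} = v_{5} — sig = (2; 1)
  P={1,4}:  v_{1} + v_{4} = v_{3} — sig = (2; 1)
  P={2,3}:  v_{2} + v_{3} = v_{1} — sig = (2; 1)
  P={4,5}:  v_{4} + v_{5} = v_{1} — sig = (2; 1)
  P={3,5}:  v_{3} + v_{5} = 2·v_{1} — sig = (2; 2)

Signatures (|P|; sorted positive RHS coefficients), sorted:
{ (2; —) ×2,  (2; 1) ×6,  (2; 2) }


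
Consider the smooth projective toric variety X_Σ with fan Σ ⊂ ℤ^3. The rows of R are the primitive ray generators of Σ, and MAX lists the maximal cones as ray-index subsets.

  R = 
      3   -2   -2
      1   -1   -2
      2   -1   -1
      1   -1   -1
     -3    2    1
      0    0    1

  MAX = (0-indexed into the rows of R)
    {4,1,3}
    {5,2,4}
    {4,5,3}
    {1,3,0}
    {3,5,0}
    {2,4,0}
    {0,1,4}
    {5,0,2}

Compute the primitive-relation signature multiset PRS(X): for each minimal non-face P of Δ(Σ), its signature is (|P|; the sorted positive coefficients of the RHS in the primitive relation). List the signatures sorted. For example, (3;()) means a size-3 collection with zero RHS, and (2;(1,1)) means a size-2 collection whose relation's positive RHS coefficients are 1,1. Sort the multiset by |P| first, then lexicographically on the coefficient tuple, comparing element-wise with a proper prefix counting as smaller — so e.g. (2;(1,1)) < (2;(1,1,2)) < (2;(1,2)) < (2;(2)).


The 5 primitive collections of Σ (r=6, n=3):

  P = {1,5}:  v_{1} + v_{5} = v_{3} — sig = (2;(1))
  P = {2,3}:  v_{2} + v_{3} = v_{0} — sig = (2;(1))
  P = {1,2}:  v_{1} + v_{2} = 2·v_{0} + v_{4} — sig = (2;(1,2))
  P = {0,4,5}:  v_{0} + v_{4} + v_{5} = 0 — sig = (3;())
  P = {0,3,4}:  v_{0} + v_{3} + v_{4} = v_{1} — sig = (3;(1))

so the primitive-relation signature multiset is
    |P|=2: 3 collections, coeffs (1), (1), (1,2)
    |P|=3: 2 collections, coeffs (), (1)


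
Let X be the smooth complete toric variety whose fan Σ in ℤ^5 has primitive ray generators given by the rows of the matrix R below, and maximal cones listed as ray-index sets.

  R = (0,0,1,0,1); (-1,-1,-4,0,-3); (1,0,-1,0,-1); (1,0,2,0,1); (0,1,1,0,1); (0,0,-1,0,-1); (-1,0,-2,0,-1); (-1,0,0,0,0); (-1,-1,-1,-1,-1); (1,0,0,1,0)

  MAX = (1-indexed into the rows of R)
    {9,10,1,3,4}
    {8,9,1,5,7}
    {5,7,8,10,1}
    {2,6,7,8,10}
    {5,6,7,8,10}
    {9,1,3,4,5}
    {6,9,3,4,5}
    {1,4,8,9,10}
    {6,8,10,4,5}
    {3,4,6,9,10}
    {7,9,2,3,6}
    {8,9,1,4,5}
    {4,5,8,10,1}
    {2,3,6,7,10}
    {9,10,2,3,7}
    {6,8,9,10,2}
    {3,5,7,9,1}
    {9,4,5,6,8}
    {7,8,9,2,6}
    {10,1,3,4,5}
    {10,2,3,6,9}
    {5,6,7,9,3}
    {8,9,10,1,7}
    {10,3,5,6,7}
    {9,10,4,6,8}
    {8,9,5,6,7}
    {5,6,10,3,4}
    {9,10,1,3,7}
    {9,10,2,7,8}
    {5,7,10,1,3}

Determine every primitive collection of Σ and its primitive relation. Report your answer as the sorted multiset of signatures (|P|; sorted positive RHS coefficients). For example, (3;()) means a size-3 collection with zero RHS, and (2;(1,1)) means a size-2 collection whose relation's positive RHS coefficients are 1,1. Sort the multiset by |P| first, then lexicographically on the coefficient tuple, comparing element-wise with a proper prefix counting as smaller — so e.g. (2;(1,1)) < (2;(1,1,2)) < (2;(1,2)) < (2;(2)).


8 minimal non-faces of Δ(Σ) (on 10 rays):

  • {1,6}:  v_{1} + v_{6} = 0  →  sig = (2;())
  • {4,7}:  v_{4} + v_{7} = 0  →  sig = (2;())
  • {3,8}:  v_{3} + v_{8} = v_{6}  →  sig = (2;(1))
  • {2,5}:  v_{2} + v_{5} = v_{6} + v_{7}  →  sig = (2;(1,1))
  • {1,2}:  v_{1} + v_{2} = v_{7} + v_{9} + v_{10}  →  sig = (2;(1,1,1))
  • {2,4}:  v_{2} + v_{4} = v_{6} + v_{9} + v_{10}  →  sig = (2;(1,1,1))
  • {5,9,10}:  v_{5} + v_{9} + v_{10} = 0  →  sig = (3;())
  • {6,7,9,10}:  v_{6} + v_{7} + v_{9} + v_{10} = v_{2}  →  sig = (4;(1))

Sorted signature multiset PRS(X):
    |P|=2: 6 collections, coeffs (), (), (1), (1,1), (1,1,1), (1,1,1)
    |P|=3: 1 collection, coeffs ()
    |P|=4: 1 collection, coeffs (1)


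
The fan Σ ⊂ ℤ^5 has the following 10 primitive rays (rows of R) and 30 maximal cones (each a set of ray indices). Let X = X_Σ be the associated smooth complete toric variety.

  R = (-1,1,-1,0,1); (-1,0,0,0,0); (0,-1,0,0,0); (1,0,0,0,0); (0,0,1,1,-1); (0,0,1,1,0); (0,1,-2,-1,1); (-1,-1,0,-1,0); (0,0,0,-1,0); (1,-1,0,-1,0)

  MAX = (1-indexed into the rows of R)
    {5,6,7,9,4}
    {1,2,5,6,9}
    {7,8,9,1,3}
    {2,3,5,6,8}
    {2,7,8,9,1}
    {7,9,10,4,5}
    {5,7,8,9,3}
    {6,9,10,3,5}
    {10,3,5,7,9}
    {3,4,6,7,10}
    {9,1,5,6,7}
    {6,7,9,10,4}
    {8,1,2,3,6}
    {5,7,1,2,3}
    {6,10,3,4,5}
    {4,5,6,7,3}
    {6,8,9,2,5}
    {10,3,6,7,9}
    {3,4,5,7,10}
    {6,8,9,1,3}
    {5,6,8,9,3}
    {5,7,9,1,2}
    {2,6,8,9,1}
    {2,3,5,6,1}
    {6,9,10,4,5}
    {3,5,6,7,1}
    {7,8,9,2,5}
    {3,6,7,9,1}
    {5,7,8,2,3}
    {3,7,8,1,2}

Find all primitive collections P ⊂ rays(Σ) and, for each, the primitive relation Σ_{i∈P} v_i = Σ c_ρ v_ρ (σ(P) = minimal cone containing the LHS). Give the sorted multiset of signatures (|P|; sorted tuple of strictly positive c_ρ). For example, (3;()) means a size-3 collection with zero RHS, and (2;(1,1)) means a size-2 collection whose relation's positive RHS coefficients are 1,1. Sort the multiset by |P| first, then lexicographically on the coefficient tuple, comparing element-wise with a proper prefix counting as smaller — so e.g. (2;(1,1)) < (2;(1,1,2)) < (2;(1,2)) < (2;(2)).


14 collections generate NE(X_Σ); each relation:

  P={2,4}:  v_{2} + v_{4} = 0  so sig = (2;())
  P={1,4}:  v_{1} + v_{4} = v_{6} + v_{7}  so sig = (2;(1,1))
  P={2,10}:  v_{2} + v_{10} = v_{3} + v_{9}  so sig = (2;(1,1))
  P={4,8}:  v_{4} + v_{8} = v_{3} + v_{9}  so sig = (2;(1,1))
  P={1,10}:  v_{1} + v_{10} = v_{3} + v_{6} + v_{7} + v_{9}  so sig = (2;(1,1,1,1))
  P={8,10}:  v_{8} + v_{10} = 2·v_{3} + 2·v_{9}  so sig = (2;(2,2))
  P={2,3,9}:  v_{2} + v_{3} + v_{9} = v_{8}  so sig = (3;(1))
  P={2,6,7}:  v_{2} + v_{6} + v_{7} = v_{1}  so sig = (3;(1))
  P={3,4,9}:  v_{3} + v_{4} + v_{9} = v_{10}  so sig = (3;(1))
  P={6,7,8}:  v_{6} + v_{7} + v_{8} = v_{1} + v_{3} + v_{9}  so sig = (3;(1,1,1))
  P={1,5,8}:  v_{1} + v_{5} + v_{8} = 2·v_{2}  so sig = (3;(2))
  P={1,3,5,9}:  v_{1} + v_{3} + v_{5} + v_{9} = v_{2}  so sig = (4;(1))
  P={5,6,7,10}:  v_{5} + v_{6} + v_{7} + v_{10} = v_{4}  so sig = (4;(1))
  P={3,5,6,7,9}:  v_{3} + v_{5} + v_{6} + v_{7} + v_{9} = 0  so sig = (5;())

Sorted signature multiset PRS(X):
[(2;()), (2;(1,1)), (2;(1,1)), (2;(1,1)), (2;(1,1,1,1)), (2;(2,2)), (3;(1)), (3;(1)), (3;(1)), (3;(1,1,1)), (3;(2)), (4;(1)), (4;(1)), (5;())]


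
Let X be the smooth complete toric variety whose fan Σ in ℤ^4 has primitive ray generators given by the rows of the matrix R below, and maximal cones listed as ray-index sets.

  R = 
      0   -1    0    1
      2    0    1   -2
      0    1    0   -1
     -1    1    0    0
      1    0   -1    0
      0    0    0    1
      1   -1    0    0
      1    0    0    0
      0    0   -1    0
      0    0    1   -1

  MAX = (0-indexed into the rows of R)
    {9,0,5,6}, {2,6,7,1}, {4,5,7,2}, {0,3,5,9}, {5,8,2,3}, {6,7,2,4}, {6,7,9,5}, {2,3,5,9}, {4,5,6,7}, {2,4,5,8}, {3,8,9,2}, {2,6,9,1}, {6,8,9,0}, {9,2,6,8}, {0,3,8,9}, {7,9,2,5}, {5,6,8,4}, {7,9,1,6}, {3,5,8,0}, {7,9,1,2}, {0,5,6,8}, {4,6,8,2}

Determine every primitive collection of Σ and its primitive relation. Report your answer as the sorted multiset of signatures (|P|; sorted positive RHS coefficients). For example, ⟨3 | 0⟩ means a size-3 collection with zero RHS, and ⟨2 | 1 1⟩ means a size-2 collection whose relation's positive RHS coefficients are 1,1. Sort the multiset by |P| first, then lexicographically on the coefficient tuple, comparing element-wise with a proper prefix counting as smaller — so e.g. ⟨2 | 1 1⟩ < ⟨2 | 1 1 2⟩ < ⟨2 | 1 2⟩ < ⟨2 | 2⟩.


16 collections generate NE(X_Σ); each relation:

  P = {0,2}:  v_{0} + v_{2} = 0  so sig = ⟨2 | 0⟩
  P = {3,6}:  v_{3} + v_{6} = 0  so sig = ⟨2 | 0⟩
  P = {7,8}:  v_{7} + v_{8} = v_{4}  so sig = ⟨2 | 1⟩
  P = {0,7}:  v_{0} + v_{7} = v_{5} + v_{6}  so sig = ⟨2 | 1 1⟩
  P = {3,7}:  v_{3} + v_{7} = v_{2} + v_{5}  so sig = ⟨2 | 1 1⟩
  P = {4,9}:  v_{4} + v_{9} = v_{2} + v_{6}  so sig = ⟨2 | 1 1⟩
  P = {0,1}:  v_{0} + v_{1} = v_{6} + v_{7} + v_{9}  so sig = ⟨2 | 1 1 1⟩
  P = {0,4}:  v_{0} + v_{4} = v_{5} + v_{6} + v_{8}  so sig = ⟨2 | 1 1 1⟩
  P = {1,3}:  v_{1} + v_{3} = v_{2} + v_{7} + v_{9}  so sig = ⟨2 | 1 1 1⟩
  P = {3,4}:  v_{3} + v_{4} = v_{2} + v_{5} + v_{8}  so sig = ⟨2 | 1 1 1⟩
  P = {1,5}:  v_{1} + v_{5} = 2·v_{7} + v_{9}  so sig = ⟨2 | 1 2⟩
  P = {1,4}:  v_{1} + v_{4} = 2·v_{2} + 2·v_{6} + v_{7}  so sig = ⟨2 | 1 2 2⟩
  P = {1,8}:  v_{1} + v_{8} = 2·v_{2} + 2·v_{6}  so sig = ⟨2 | 2 2⟩
  P = {5,8,9}:  v_{5} + v_{8} + v_{9} = 0  so sig = ⟨3 | 0⟩
  P = {2,5,6}:  v_{2} + v_{5} + v_{6} = v_{7}  so sig = ⟨3 | 1⟩
  P = {2,6,7,9}:  v_{2} + v_{6} + v_{7} + v_{9} = v_{1}  so sig = ⟨4 | 1⟩

so the primitive-relation signature multiset is
{ ⟨2 | 0⟩ ×2,  ⟨2 | 1⟩,  ⟨2 | 1 1⟩ ×3,  ⟨2 | 1 1 1⟩ ×4,  ⟨2 | 1 2⟩,  ⟨2 | 1 2 2⟩,  ⟨2 | 2 2⟩,  ⟨3 | 0⟩,  ⟨3 | 1⟩,  ⟨4 | 1⟩ }


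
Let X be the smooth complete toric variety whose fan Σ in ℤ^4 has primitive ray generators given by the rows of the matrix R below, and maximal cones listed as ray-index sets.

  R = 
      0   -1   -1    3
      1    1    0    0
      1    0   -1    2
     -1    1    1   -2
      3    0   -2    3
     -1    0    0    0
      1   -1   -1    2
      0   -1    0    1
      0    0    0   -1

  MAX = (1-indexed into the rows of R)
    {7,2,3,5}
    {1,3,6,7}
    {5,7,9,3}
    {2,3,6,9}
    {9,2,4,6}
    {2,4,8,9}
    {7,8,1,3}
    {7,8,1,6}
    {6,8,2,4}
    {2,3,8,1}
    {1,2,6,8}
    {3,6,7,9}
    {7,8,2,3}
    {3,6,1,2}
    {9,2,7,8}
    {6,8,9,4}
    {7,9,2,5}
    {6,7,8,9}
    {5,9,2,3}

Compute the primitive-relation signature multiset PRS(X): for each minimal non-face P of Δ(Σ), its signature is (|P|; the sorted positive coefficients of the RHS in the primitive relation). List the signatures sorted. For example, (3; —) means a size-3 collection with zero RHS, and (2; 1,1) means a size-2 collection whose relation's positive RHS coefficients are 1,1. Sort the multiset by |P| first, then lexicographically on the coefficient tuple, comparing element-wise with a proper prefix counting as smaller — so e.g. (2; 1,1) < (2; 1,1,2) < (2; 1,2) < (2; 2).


14 minimal non-faces of Δ(Σ) (on 9 rays):

  P={4,7}:  v_{4} + v_{7} = 0 — sig = (2; —)
  P={1,9}:  v_{1} + v_{9} = v_{6} + v_{7} — sig = (2; 1,1)
  P={3,4}:  v_{3} + v_{4} = v_{2} + v_{6} — sig = (2; 1,1)
  P={4,5}:  v_{4} + v_{5} = v_{2} + v_{3} + v_{9} — sig = (2; 1,1,1)
  P={1,4}:  v_{1} + v_{4} = v_{2} + 2·v_{6} + v_{8} — sig = (2; 1,1,2)
  P={1,5}:  v_{1} + v_{5} = 2·v_{3} + v_{7} — sig = (2; 1,2)
  P={5,6}:  v_{5} + v_{6} = 2·v_{3} + v_{9} — sig = (2; 1,2)
  P={5,8}:  v_{5} + v_{8} = v_{2} + 2·v_{7} — sig = (2; 1,2)
  P={2,6,7}:  v_{2} + v_{6} + v_{7} = v_{3} — sig = (3; 1)
  P={3,6,8}:  v_{3} + v_{6} + v_{8} = v_{1} — sig = (3; 1)
  P={3,8,9}:  v_{3} + v_{8} + v_{9} = v_{7} — sig = (3; 1)
  P={1,2,7}:  v_{1} + v_{2} + v_{7} = 2·v_{3} + v_{8} — sig = (3; 1,2)
  P={2,6,8,9}:  v_{2} + v_{6} + v_{8} + v_{9} = 0 — sig = (4; —)
  P={2,3,7,9}:  v_{2} + v_{3} + v_{7} + v_{9} = v_{5} — sig = (4; 1)

so the primitive-relation signature multiset is
    |P|=2: 8 collections, coeffs (), (1,1), (1,1), (1,1,1), (1,1,2), (1,2), (1,2), (1,2)
    |P|=3: 4 collections, coeffs (1), (1), (1), (1,2)
    |P|=4: 2 collections, coeffs (), (1)


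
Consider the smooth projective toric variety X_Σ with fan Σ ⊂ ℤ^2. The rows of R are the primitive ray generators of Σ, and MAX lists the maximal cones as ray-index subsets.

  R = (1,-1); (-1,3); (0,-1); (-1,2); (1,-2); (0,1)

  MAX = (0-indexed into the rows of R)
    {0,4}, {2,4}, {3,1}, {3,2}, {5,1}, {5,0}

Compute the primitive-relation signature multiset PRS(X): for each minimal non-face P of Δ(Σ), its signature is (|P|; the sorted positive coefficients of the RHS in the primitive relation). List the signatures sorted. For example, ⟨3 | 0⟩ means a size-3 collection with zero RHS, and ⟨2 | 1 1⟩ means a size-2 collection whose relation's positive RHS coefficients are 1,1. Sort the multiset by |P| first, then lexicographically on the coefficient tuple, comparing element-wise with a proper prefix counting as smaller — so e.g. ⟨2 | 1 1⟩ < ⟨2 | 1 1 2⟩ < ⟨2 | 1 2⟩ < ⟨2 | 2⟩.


Minimal non-faces — 9 found among 6 rays, 6 max cones:

  {2,5}:  v_{2} + v_{5} = 0 ; sig = ⟨2 | 0⟩
  {3,4}:  v_{3} + v_{4} = 0 ; sig = ⟨2 | 0⟩
  {0,2}:  v_{0} + v_{2} = v_{4} ; sig = ⟨2 | 1⟩
  {0,3}:  v_{0} + v_{3} = v_{5} ; sig = ⟨2 | 1⟩
  {1,2}:  v_{1} + v_{2} = v_{3} ; sig = ⟨2 | 1⟩
  {1,4}:  v_{1} + v_{4} = v_{5} ; sig = ⟨2 | 1⟩
  {3,5}:  v_{3} + v_{5} = v_{1} ; sig = ⟨2 | 1⟩
  {4,5}:  v_{4} + v_{5} = v_{0} ; sig = ⟨2 | 1⟩
  {0,1}:  v_{0} + v_{1} = 2·v_{5} ; sig = ⟨2 | 2⟩

Hence PRS(X_Σ) =
    |P|=2: 9 collections, coeffs (), (), (1), (1), (1), (1), (1), (1), (2)


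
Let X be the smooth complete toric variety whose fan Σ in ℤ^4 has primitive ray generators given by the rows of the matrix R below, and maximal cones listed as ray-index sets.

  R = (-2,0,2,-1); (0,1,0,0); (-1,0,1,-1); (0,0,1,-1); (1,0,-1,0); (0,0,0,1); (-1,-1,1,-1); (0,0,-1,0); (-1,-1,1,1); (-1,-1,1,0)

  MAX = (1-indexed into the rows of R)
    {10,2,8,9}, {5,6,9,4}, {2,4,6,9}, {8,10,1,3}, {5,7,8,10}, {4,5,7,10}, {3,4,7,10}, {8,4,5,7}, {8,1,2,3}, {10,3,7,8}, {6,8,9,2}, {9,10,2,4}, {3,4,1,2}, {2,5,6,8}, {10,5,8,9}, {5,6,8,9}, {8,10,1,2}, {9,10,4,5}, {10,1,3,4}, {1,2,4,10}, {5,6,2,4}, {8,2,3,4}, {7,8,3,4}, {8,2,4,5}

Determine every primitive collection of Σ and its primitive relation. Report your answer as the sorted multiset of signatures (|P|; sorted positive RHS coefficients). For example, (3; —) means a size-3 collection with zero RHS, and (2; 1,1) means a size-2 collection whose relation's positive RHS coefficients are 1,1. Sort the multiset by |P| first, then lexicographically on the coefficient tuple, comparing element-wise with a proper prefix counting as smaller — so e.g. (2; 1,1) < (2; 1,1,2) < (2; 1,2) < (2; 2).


Δ(Σ) — 10 vertices, 18 min non-faces:

  P={1,5}:  v_{1} + v_{5} = v_{3} ; sig = (2; 1)
  P={2,7}:  v_{2} + v_{7} = v_{3} ; sig = (2; 1)
  P={6,7}:  v_{6} + v_{7} = v_{10} ; sig = (2; 1)
  P={6,10}:  v_{6} + v_{10} = v_{9} ; sig = (2; 1)
  P={3,5}:  v_{3} + v_{5} = v_{4} + v_{8} ; sig = (2; 1,1)
  P={3,6}:  v_{3} + v_{6} = v_{2} + v_{10} ; sig = (2; 1,1)
  P={1,7}:  v_{1} + v_{7} = 2·v_{3} + v_{10} ; sig = (2; 1,2)
  P={3,9}:  v_{3} + v_{9} = v_{2} + 2·v_{10} ; sig = (2; 1,2)
  P={7,9}:  v_{7} + v_{9} = 2·v_{10} ; sig = (2; 2)
  P={1,6}:  v_{1} + v_{6} = 2·v_{2} + 2·v_{10} ; sig = (2; 2,2)
  P={1,9}:  v_{1} + v_{9} = 2·v_{2} + 3·v_{10} ; sig = (2; 2,3)
  P={2,5,10}:  v_{2} + v_{5} + v_{10} = 0 ; sig = (3; —)
  P={4,6,8}:  v_{4} + v_{6} + v_{8} = 0 ; sig = (3; —)
  P={2,3,10}:  v_{2} + v_{3} + v_{10} = v_{1} ; sig = (3; 1)
  P={2,5,9}:  v_{2} + v_{5} + v_{9} = v_{6} ; sig = (3; 1)
  P={4,8,9}:  v_{4} + v_{8} + v_{9} = v_{10} ; sig = (3; 1)
  P={4,8,10}:  v_{4} + v_{8} + v_{10} = v_{7} ; sig = (3; 1)
  P={1,4,8}:  v_{1} + v_{4} + v_{8} = 2·v_{3} ; sig = (3; 2)

so the primitive-relation signature multiset is
    (2; 1)
    (2; 1)
    (2; 1)
    (2; 1)
    (2; 1,1)
    (2; 1,1)
    (2; 1,2)
    (2; 1,2)
    (2; 2)
    (2; 2,2)
    (2; 2,3)
    (3; —)
    (3; —)
    (3; 1)
    (3; 1)
    (3; 1)
    (3; 1)
    (3; 2)


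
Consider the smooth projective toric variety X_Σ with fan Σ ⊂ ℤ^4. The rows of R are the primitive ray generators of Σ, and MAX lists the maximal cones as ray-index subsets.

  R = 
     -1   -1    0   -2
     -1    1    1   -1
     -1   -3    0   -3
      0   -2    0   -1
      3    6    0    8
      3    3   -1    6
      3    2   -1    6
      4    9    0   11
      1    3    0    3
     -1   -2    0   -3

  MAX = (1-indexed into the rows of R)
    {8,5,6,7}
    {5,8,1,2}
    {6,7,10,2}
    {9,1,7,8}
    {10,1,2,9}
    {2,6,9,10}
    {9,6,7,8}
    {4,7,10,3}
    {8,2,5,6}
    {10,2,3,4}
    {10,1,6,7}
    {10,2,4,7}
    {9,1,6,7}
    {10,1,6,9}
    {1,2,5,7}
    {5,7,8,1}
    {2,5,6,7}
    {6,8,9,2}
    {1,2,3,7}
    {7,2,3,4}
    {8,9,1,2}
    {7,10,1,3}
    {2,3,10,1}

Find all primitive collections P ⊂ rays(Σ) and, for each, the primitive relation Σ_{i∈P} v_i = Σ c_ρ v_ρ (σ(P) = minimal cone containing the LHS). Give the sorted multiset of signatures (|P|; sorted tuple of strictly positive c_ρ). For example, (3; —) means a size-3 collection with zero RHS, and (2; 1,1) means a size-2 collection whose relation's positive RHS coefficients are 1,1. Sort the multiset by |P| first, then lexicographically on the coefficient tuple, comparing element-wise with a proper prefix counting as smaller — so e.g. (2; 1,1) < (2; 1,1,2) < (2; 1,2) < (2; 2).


|primitive collections| = 20. Relations:

  {3,9}:  v_{3} + v_{9} = 0  →  sig = (2; —)
  {1,4}:  v_{1} + v_{4} = v_{3}  →  sig = (2; 1)
  {3,8}:  v_{3} + v_{8} = v_{5}  →  sig = (2; 1)
  {5,9}:  v_{5} + v_{9} = v_{8}  →  sig = (2; 1)
  {3,5}:  v_{3} + v_{5} = v_{2} + v_{7}  →  sig = (2; 1,1)
  {3,6}:  v_{3} + v_{6} = v_{7} + v_{10}  →  sig = (2; 1,1)
  {5,10}:  v_{5} + v_{10} = v_{2} + v_{6}  →  sig = (2; 1,1)
  {4,9}:  v_{4} + v_{9} = v_{2} + v_{7} + v_{10}  →  sig = (2; 1,1,1)
  {8,10}:  v_{8} + v_{10} = v_{2} + v_{6} + v_{9}  →  sig = (2; 1,1,1)
  {4,8}:  v_{4} + v_{8} = 2·v_{2} + v_{6} + v_{7}  →  sig = (2; 1,1,2)
  {4,5}:  v_{4} + v_{5} = 2·v_{2} + 2·v_{7} + v_{10}  →  sig = (2; 1,2,2)
  {4,6}:  v_{4} + v_{6} = v_{2} + 2·v_{7} + 2·v_{10}  →  sig = (2; 1,2,2)
  {1,2,6}:  v_{1} + v_{2} + v_{6} = v_{9}  →  sig = (3; 1)
  {2,7,9}:  v_{2} + v_{7} + v_{9} = v_{5}  →  sig = (3; 1)
  {7,9,10}:  v_{7} + v_{9} + v_{10} = v_{6}  →  sig = (3; 1)
  {1,5,6}:  v_{1} + v_{5} + v_{6} = v_{7} + 2·v_{9}  →  sig = (3; 1,2)
  {1,6,8}:  v_{1} + v_{6} + v_{8} = v_{7} + 3·v_{9}  →  sig = (3; 1,3)
  {2,7,8}:  v_{2} + v_{7} + v_{8} = 2·v_{5}  →  sig = (3; 2)
  {1,2,7,10}:  v_{1} + v_{2} + v_{7} + v_{10} = 0  →  sig = (4; —)
  {2,3,7,10}:  v_{2} + v_{3} + v_{7} + v_{10} = v_{4}  →  sig = (4; 1)

Hence PRS(X_Σ) =
[(2; —), (2; 1), (2; 1), (2; 1), (2; 1,1), (2; 1,1), (2; 1,1), (2; 1,1,1), (2; 1,1,1), (2; 1,1,2), (2; 1,2,2), (2; 1,2,2), (3; 1), (3; 1), (3; 1), (3; 1,2), (3; 1,3), (3; 2), (4; —), (4; 1)]


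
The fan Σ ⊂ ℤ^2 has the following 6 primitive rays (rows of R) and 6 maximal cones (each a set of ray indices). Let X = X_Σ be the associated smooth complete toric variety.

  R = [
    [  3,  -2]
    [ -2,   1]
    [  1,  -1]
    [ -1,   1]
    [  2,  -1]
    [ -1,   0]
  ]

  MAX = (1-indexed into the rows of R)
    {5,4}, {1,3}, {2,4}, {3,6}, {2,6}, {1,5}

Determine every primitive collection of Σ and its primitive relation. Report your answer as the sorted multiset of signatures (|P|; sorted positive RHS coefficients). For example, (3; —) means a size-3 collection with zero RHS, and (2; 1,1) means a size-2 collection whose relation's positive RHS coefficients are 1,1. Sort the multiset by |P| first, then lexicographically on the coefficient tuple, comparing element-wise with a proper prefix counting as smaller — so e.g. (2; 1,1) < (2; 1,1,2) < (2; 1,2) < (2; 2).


|primitive collections| = 9. Relations:

  {2,5}:  v_{2} + v_{5} = 0  ⇒ sig = (2; —)
  {3,4}:  v_{3} + v_{4} = 0  ⇒ sig = (2; —)
  {1,2}:  v_{1} + v_{2} = v_{3}  ⇒ sig = (2; 1)
  {1,4}:  v_{1} + v_{4} = v_{5}  ⇒ sig = (2; 1)
  {2,3}:  v_{2} + v_{3} = v_{6}  ⇒ sig = (2; 1)
  {3,5}:  v_{3} + v_{5} = v_{1}  ⇒ sig = (2; 1)
  {4,6}:  v_{4} + v_{6} = v_{2}  ⇒ sig = (2; 1)
  {5,6}:  v_{5} + v_{6} = v_{3}  ⇒ sig = (2; 1)
  {1,6}:  v_{1} + v_{6} = 2·v_{3}  ⇒ sig = (2; 2)

so the primitive-relation signature multiset is
[(2; —), (2; —), (2; 1), (2; 1), (2; 1), (2; 1), (2; 1), (2; 1), (2; 2)]


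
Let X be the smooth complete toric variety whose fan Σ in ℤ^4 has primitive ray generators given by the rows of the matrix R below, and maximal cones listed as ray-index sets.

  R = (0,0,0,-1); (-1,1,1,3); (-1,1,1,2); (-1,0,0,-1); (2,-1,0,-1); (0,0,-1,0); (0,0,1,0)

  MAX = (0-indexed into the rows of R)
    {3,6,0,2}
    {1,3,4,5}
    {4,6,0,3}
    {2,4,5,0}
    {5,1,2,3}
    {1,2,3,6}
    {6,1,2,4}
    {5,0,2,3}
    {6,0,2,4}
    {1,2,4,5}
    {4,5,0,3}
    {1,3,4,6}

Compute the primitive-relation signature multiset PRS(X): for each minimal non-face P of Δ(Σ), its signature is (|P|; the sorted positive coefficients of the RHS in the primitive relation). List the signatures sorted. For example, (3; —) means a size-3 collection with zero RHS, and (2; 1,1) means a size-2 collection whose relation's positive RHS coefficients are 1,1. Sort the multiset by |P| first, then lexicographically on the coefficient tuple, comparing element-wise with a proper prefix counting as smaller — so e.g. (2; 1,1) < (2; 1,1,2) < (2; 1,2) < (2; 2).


Primitive collections (3):

  P={5,6}:  v_{5} + v_{6} = 0  ⇒ sig = (2; —)
  P={0,1}:  v_{0} + v_{1} = v_{2}  ⇒ sig = (2; 1)
  P={2,3,4}:  v_{2} + v_{3} + v_{4} = v_{6}  ⇒ sig = (3; 1)

so the primitive-relation signature multiset is
[(2; —), (2; 1), (3; 1)]


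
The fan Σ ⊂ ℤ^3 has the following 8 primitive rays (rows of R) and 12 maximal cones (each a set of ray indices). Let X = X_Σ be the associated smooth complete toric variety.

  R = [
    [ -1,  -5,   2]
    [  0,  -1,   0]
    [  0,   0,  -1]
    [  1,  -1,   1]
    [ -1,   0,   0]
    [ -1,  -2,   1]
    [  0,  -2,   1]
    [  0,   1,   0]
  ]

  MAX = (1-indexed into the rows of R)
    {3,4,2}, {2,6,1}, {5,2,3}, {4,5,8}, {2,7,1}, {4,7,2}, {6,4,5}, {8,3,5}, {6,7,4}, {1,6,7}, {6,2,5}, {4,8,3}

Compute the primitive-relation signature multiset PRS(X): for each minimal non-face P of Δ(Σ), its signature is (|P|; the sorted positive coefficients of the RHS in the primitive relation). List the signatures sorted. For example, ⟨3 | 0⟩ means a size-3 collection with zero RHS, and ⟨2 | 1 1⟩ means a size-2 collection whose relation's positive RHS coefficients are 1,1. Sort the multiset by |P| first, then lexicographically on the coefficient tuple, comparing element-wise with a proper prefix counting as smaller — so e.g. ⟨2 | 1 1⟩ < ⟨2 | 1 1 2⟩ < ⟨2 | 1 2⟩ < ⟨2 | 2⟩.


14 minimal non-faces of Δ(Σ) (on 8 rays):

  • {2,8}:  v_{2} + v_{8} = 0  so sig = ⟨2 | 0⟩
  • {5,7}:  v_{5} + v_{7} = v_{6}  so sig = ⟨2 | 1⟩
  • {1,8}:  v_{1} + v_{8} = v_{6} + v_{7}  so sig = ⟨2 | 1 1⟩
  • {7,8}:  v_{7} + v_{8} = v_{4} + v_{5}  so sig = ⟨2 | 1 1⟩
  • {1,5}:  v_{1} + v_{5} = v_{2} + 2·v_{6}  so sig = ⟨2 | 1 2⟩
  • {3,6}:  v_{3} + v_{6} = 2·v_{2} + v_{5}  so sig = ⟨2 | 1 2⟩
  • {6,8}:  v_{6} + v_{8} = v_{4} + 2·v_{5}  so sig = ⟨2 | 1 2⟩
  • {1,3}:  v_{1} + v_{3} = 3·v_{2} + v_{6}  so sig = ⟨2 | 1 3⟩
  • {3,7}:  v_{3} + v_{7} = 2·v_{2}  so sig = ⟨2 | 2⟩
  • {1,4}:  v_{1} + v_{4} = 3·v_{7}  so sig = ⟨2 | 3⟩
  • {2,4,5}:  v_{2} + v_{4} + v_{5} = v_{7}  so sig = ⟨3 | 1⟩
  • {2,6,7}:  v_{2} + v_{6} + v_{7} = v_{1}  so sig = ⟨3 | 1⟩
  • {3,4,5}:  v_{3} + v_{4} + v_{5} = v_{2}  so sig = ⟨3 | 1⟩
  • {2,4,6}:  v_{2} + v_{4} + v_{6} = 2·v_{7}  so sig = ⟨3 | 2⟩

Hence PRS(X_Σ) =
{ ⟨2 | 0⟩,  ⟨2 | 1⟩,  ⟨2 | 1 1⟩ ×2,  ⟨2 | 1 2⟩ ×3,  ⟨2 | 1 3⟩,  ⟨2 | 2⟩,  ⟨2 | 3⟩,  ⟨3 | 1⟩ ×3,  ⟨3 | 2⟩ }


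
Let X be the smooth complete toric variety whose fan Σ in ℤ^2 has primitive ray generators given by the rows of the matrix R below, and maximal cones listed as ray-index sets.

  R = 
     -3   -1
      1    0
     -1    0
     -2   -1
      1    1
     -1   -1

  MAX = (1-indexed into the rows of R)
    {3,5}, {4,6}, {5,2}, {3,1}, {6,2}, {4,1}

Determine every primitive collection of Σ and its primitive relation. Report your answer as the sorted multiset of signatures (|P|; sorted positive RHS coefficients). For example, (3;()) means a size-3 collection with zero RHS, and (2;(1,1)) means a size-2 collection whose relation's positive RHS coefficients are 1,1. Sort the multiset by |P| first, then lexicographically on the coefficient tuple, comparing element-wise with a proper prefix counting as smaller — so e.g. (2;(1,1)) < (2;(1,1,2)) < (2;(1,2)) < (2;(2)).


Δ(Σ) — 6 vertices, 9 min non-faces:

  • {2,3}:  v_{2} + v_{3} = 0  so sig = (2;())
  • {5,6}:  v_{5} + v_{6} = 0  so sig = (2;())
  • {1,2}:  v_{1} + v_{2} = v_{4}  so sig = (2;(1))
  • {2,4}:  v_{2} + v_{4} = v_{6}  so sig = (2;(1))
  • {3,4}:  v_{3} + v_{4} = v_{1}  so sig = (2;(1))
  • {3,6}:  v_{3} + v_{6} = v_{4}  so sig = (2;(1))
  • {4,5}:  v_{4} + v_{5} = v_{3}  so sig = (2;(1))
  • {1,5}:  v_{1} + v_{5} = 2·v_{3}  so sig = (2;(2))
  • {1,6}:  v_{1} + v_{6} = 2·v_{4}  so sig = (2;(2))

Sorted signature multiset PRS(X):
[(2;()), (2;()), (2;(1)), (2;(1)), (2;(1)), (2;(1)), (2;(1)), (2;(2)), (2;(2))]


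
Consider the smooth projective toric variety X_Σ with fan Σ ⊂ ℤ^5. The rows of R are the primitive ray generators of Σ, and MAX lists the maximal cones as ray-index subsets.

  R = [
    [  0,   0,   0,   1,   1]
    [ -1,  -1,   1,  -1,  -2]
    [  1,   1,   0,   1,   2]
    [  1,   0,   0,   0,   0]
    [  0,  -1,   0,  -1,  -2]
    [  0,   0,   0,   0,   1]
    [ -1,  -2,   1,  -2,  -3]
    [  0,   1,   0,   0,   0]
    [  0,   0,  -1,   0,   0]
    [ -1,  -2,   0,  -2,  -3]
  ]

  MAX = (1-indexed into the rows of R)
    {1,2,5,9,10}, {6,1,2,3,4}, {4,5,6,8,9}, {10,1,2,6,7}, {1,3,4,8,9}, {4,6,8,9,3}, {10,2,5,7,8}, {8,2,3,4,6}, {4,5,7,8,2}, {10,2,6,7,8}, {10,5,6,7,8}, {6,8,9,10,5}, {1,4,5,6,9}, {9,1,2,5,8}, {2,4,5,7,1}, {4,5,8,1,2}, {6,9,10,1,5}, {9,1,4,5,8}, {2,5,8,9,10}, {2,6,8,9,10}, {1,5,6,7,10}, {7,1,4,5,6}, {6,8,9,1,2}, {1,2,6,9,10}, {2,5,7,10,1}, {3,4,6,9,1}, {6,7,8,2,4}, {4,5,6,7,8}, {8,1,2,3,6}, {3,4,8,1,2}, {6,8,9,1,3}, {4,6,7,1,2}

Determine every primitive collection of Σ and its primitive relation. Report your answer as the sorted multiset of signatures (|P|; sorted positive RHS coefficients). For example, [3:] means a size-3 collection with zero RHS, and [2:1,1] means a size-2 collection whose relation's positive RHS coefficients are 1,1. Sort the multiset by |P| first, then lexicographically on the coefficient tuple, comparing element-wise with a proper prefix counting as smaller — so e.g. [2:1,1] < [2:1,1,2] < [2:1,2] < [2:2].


Minimal non-faces — 12 found among 10 rays, 32 max cones:

  P={3,5}:  v_{3} + v_{5} = v_{4}  so sig = [2:1]
  P={7,9}:  v_{7} + v_{9} = v_{10}  so sig = [2:1]
  P={3,10}:  v_{3} + v_{10} = v_{5} + v_{6}  so sig = [2:1,1]
  P={3,7}:  v_{3} + v_{7} = v_{2} + v_{4} + v_{6}  so sig = [2:1,1,1]
  P={4,10}:  v_{4} + v_{10} = 2·v_{5} + v_{6}  so sig = [2:1,2]
  P={2,3,9}:  v_{2} + v_{3} + v_{9} = 0  so sig = [3:]
  P={1,7,8}:  v_{1} + v_{7} + v_{8} = v_{2}  so sig = [3:1]
  P={2,4,9}:  v_{2} + v_{4} + v_{9} = v_{5}  so sig = [3:1]
  P={2,5,6}:  v_{2} + v_{5} + v_{6} = v_{7}  so sig = [3:1]
  P={1,8,10}:  v_{1} + v_{8} + v_{10} = v_{2} + v_{9}  so sig = [3:1,1]
  P={1,5,6,8}:  v_{1} + v_{5} + v_{6} + v_{8} = 0  so sig = [4:]
  P={1,4,6,8}:  v_{1} + v_{4} + v_{6} + v_{8} = v_{3}  so sig = [4:1]

Sorted signature multiset PRS(X):
[[2:1], [2:1], [2:1,1], [2:1,1,1], [2:1,2], [3:], [3:1], [3:1], [3:1], [3:1,1], [4:], [4:1]]


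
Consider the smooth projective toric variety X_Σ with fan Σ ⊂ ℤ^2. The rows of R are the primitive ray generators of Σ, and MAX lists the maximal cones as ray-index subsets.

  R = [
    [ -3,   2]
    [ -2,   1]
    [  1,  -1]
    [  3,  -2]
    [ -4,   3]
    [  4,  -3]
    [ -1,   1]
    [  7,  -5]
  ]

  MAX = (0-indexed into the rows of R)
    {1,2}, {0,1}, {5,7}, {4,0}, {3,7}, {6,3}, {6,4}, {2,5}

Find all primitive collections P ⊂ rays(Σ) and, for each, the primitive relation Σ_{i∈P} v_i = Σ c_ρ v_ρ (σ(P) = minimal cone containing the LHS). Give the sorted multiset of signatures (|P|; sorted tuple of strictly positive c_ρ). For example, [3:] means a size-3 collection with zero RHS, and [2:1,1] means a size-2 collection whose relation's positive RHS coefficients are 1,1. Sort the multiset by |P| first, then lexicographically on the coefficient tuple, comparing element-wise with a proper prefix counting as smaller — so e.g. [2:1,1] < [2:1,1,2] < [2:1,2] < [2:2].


The 20 primitive collections of Σ (r=8, n=2):

  P = {0,3}:  v_{0} + v_{3} = 0  ⇒ sig = [2:]
  P = {2,6}:  v_{2} + v_{6} = 0  ⇒ sig = [2:]
  P = {4,5}:  v_{4} + v_{5} = 0  ⇒ sig = [2:]
  P = {0,2}:  v_{0} + v_{2} = v_{1}  ⇒ sig = [2:1]
  P = {0,5}:  v_{0} + v_{5} = v_{2}  ⇒ sig = [2:1]
  P = {0,6}:  v_{0} + v_{6} = v_{4}  ⇒ sig = [2:1]
  P = {0,7}:  v_{0} + v_{7} = v_{5}  ⇒ sig = [2:1]
  P = {1,3}:  v_{1} + v_{3} = v_{2}  ⇒ sig = [2:1]
  P = {1,6}:  v_{1} + v_{6} = v_{0}  ⇒ sig = [2:1]
  P = {2,3}:  v_{2} + v_{3} = v_{5}  ⇒ sig = [2:1]
  P = {2,4}:  v_{2} + v_{4} = v_{0}  ⇒ sig = [2:1]
  P = {3,4}:  v_{3} + v_{4} = v_{6}  ⇒ sig = [2:1]
  P = {3,5}:  v_{3} + v_{5} = v_{7}  ⇒ sig = [2:1]
  P = {4,7}:  v_{4} + v_{7} = v_{3}  ⇒ sig = [2:1]
  P = {5,6}:  v_{5} + v_{6} = v_{3}  ⇒ sig = [2:1]
  P = {1,7}:  v_{1} + v_{7} = v_{2} + v_{5}  ⇒ sig = [2:1,1]
  P = {1,4}:  v_{1} + v_{4} = 2·v_{0}  ⇒ sig = [2:2]
  P = {1,5}:  v_{1} + v_{5} = 2·v_{2}  ⇒ sig = [2:2]
  P = {2,7}:  v_{2} + v_{7} = 2·v_{5}  ⇒ sig = [2:2]
  P = {6,7}:  v_{6} + v_{7} = 2·v_{3}  ⇒ sig = [2:2]

Sorted signature multiset PRS(X):
    |P|=2: 20 collections, coeffs (), (), (), (1), (1), (1), (1), (1), (1), (1), (1), (1), (1), (1), (1), (1,1), (2), (2), (2), (2)


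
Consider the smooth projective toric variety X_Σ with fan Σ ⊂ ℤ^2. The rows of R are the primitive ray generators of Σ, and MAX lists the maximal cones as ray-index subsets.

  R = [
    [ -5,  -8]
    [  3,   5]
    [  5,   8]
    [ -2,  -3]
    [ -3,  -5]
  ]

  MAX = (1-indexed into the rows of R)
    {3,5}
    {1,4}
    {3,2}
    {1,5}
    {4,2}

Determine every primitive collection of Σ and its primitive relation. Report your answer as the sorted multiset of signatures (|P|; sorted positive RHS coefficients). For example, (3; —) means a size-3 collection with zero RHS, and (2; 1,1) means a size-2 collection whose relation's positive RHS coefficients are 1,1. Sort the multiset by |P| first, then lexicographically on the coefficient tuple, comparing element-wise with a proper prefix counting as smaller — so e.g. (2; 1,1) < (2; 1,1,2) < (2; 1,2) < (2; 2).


5 collections generate NE(X_Σ); each relation:

  {1,3}:  v_{1} + v_{3} = 0  →  sig = (2; —)
  {2,5}:  v_{2} + v_{5} = 0  →  sig = (2; —)
  {1,2}:  v_{1} + v_{2} = v_{4}  →  sig = (2; 1)
  {3,4}:  v_{3} + v_{4} = v_{2}  →  sig = (2; 1)
  {4,5}:  v_{4} + v_{5} = v_{1}  →  sig = (2; 1)

Sorted signature multiset PRS(X):
    (2; —)
    (2; —)
    (2; 1)
    (2; 1)
    (2; 1)


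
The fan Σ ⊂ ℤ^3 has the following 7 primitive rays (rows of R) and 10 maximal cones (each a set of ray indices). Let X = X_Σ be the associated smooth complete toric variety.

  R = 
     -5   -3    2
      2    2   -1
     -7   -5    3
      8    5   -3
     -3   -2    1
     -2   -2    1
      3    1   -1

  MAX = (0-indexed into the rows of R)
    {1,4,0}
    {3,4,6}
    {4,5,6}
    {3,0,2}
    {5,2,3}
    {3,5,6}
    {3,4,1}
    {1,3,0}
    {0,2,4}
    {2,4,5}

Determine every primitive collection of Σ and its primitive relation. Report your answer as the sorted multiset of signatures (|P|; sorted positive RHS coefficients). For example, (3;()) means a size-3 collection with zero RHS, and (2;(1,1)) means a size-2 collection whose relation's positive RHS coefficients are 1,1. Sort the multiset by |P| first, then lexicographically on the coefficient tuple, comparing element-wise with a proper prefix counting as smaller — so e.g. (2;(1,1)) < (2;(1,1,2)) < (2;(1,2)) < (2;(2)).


The 9 primitive collections of Σ (r=7, n=3):

  {1,5}:  v_{1} + v_{5} = 0  so sig = (2;())
  {0,5}:  v_{0} + v_{5} = v_{2}  so sig = (2;(1))
  {0,6}:  v_{0} + v_{6} = v_{5}  so sig = (2;(1))
  {1,2}:  v_{1} + v_{2} = v_{0}  so sig = (2;(1))
  {1,6}:  v_{1} + v_{6} = v_{3} + v_{4}  so sig = (2;(1,1))
  {2,6}:  v_{2} + v_{6} = 2·v_{5}  so sig = (2;(2))
  {0,3,4}:  v_{0} + v_{3} + v_{4} = 0  so sig = (3;())
  {2,3,4}:  v_{2} + v_{3} + v_{4} = v_{5}  so sig = (3;(1))
  {3,4,5}:  v_{3} + v_{4} + v_{5} = v_{6}  so sig = (3;(1))

Hence PRS(X_Σ) =
    |P|=2: 6 collections, coeffs (), (1), (1), (1), (1,1), (2)
    |P|=3: 3 collections, coeffs (), (1), (1)


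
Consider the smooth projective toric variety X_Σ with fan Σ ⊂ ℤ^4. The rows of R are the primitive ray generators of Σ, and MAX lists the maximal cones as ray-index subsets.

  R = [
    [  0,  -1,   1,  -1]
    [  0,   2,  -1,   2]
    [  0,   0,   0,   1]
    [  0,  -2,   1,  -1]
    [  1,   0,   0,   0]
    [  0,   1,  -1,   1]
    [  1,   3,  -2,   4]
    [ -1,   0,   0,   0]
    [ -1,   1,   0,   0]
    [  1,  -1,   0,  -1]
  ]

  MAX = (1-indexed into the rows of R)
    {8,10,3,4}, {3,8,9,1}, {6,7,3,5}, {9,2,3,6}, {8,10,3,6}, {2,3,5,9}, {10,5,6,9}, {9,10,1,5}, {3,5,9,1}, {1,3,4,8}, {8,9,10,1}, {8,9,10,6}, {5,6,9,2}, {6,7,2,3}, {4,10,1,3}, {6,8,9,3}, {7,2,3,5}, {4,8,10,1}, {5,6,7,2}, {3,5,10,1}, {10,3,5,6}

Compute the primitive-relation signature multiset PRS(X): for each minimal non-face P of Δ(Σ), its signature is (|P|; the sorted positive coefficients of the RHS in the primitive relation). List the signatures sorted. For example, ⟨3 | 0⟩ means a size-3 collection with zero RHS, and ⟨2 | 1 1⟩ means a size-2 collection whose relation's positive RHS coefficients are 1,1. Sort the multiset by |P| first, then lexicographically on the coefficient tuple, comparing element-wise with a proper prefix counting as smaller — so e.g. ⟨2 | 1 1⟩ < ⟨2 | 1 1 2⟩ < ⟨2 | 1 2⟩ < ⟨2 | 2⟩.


18 collections generate NE(X_Σ); each relation:

  P = {1,6}:  v_{1} + v_{6} = 0  ⟹  sig = ⟨2 | 0⟩
  P = {5,8}:  v_{5} + v_{8} = 0  ⟹  sig = ⟨2 | 0⟩
  P = {2,4}:  v_{2} + v_{4} = v_{3}  ⟹  sig = ⟨2 | 1⟩
  P = {2,10}:  v_{2} + v_{10} = v_{5} + v_{6}  ⟹  sig = ⟨2 | 1 1⟩
  P = {4,9}:  v_{4} + v_{9} = v_{1} + v_{8}  ⟹  sig = ⟨2 | 1 1⟩
  P = {1,2}:  v_{1} + v_{2} = v_{3} + v_{5} + v_{9}  ⟹  sig = ⟨2 | 1 1 1⟩
  P = {1,7}:  v_{1} + v_{7} = v_{2} + v_{3} + v_{5}  ⟹  sig = ⟨2 | 1 1 1⟩
  P = {2,8}:  v_{2} + v_{8} = v_{3} + v_{6} + v_{9}  ⟹  sig = ⟨2 | 1 1 1⟩
  P = {4,5}:  v_{4} + v_{5} = v_{1} + v_{3} + v_{10}  ⟹  sig = ⟨2 | 1 1 1⟩
  P = {4,6}:  v_{4} + v_{6} = v_{3} + v_{8} + v_{10}  ⟹  sig = ⟨2 | 1 1 1⟩
  P = {7,8}:  v_{7} + v_{8} = v_{2} + v_{3} + v_{6}  ⟹  sig = ⟨2 | 1 1 1⟩
  P = {4,7}:  v_{4} + v_{7} = 2·v_{3} + v_{5} + v_{6}  ⟹  sig = ⟨2 | 1 1 2⟩
  P = {7,10}:  v_{7} + v_{10} = v_{3} + 2·v_{5} + 2·v_{6}  ⟹  sig = ⟨2 | 1 2 2⟩
  P = {7,9}:  v_{7} + v_{9} = 2·v_{2}  ⟹  sig = ⟨2 | 2⟩
  P = {3,9,10}:  v_{3} + v_{9} + v_{10} = 0  ⟹  sig = ⟨3 | 0⟩
  P = {1,3,8,10}:  v_{1} + v_{3} + v_{8} + v_{10} = v_{4}  ⟹  sig = ⟨4 | 1⟩
  P = {2,3,5,6}:  v_{2} + v_{3} + v_{5} + v_{6} = v_{7}  ⟹  sig = ⟨4 | 1⟩
  P = {3,5,6,9}:  v_{3} + v_{5} + v_{6} + v_{9} = v_{2}  ⟹  sig = ⟨4 | 1⟩

Sorted signature multiset PRS(X):
    ⟨2 | 0⟩
    ⟨2 | 0⟩
    ⟨2 | 1⟩
    ⟨2 | 1 1⟩
    ⟨2 | 1 1⟩
    ⟨2 | 1 1 1⟩
    ⟨2 | 1 1 1⟩
    ⟨2 | 1 1 1⟩
    ⟨2 | 1 1 1⟩
    ⟨2 | 1 1 1⟩
    ⟨2 | 1 1 1⟩
    ⟨2 | 1 1 2⟩
    ⟨2 | 1 2 2⟩
    ⟨2 | 2⟩
    ⟨3 | 0⟩
    ⟨4 | 1⟩
    ⟨4 | 1⟩
    ⟨4 | 1⟩


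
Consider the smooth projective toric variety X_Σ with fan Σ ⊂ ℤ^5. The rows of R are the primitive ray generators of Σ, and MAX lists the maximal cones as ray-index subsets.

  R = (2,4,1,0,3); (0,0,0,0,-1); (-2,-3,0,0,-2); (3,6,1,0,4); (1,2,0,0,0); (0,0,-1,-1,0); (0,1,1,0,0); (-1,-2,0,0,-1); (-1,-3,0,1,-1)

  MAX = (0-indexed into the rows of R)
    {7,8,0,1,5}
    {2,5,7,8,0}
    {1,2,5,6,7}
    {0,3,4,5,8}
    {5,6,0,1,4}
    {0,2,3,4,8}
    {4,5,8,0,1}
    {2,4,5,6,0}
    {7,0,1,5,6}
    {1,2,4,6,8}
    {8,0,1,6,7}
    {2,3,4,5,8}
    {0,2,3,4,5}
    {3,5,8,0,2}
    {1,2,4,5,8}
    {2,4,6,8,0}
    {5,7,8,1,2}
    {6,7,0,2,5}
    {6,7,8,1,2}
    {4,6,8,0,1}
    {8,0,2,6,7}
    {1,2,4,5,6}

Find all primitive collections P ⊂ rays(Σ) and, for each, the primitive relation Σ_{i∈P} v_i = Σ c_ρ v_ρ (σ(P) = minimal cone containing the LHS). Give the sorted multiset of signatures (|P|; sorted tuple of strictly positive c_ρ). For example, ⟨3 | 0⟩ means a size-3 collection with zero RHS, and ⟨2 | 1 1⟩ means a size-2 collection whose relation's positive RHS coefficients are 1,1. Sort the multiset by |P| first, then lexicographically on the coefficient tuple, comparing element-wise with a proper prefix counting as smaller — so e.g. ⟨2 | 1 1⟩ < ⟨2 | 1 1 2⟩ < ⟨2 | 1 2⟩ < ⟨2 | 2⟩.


7 collections generate NE(X_Σ); each relation:

  P = {3,7}:  v_{3} + v_{7} = v_{0}  ⟹  sig = ⟨2 | 1⟩
  P = {4,7}:  v_{4} + v_{7} = v_{1}  ⟹  sig = ⟨2 | 1⟩
  P = {1,3}:  v_{1} + v_{3} = v_{0} + v_{4}  ⟹  sig = ⟨2 | 1 1⟩
  P = {3,6}:  v_{3} + v_{6} = 2·v_{0} + v_{2} + v_{4}  ⟹  sig = ⟨2 | 1 1 2⟩
  P = {0,1,2}:  v_{0} + v_{1} + v_{2} = v_{6}  ⟹  sig = ⟨3 | 1⟩
  P = {5,6,8}:  v_{5} + v_{6} + v_{8} = v_{7}  ⟹  sig = ⟨3 | 1⟩
  P = {0,2,4,5,8}:  v_{0} + v_{2} + v_{4} + v_{5} + v_{8} = 0  ⟹  sig = ⟨5 | 0⟩

Signatures (|P|; sorted positive RHS coefficients), sorted:
[⟨2 | 1⟩, ⟨2 | 1⟩, ⟨2 | 1 1⟩, ⟨2 | 1 1 2⟩, ⟨3 | 1⟩, ⟨3 | 1⟩, ⟨5 | 0⟩]
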